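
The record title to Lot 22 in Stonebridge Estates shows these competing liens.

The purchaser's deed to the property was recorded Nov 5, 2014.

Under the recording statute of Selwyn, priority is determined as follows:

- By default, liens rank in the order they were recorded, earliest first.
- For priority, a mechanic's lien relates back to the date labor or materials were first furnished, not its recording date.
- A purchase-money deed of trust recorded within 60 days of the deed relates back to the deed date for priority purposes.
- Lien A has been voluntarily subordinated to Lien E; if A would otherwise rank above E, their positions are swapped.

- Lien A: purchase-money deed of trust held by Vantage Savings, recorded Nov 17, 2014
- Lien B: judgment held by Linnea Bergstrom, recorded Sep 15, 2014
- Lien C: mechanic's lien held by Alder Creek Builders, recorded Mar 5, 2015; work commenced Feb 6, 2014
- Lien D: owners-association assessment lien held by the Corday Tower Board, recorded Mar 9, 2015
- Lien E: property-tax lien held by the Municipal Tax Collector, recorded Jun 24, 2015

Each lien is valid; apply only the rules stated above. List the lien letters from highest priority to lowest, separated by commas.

Effective dates: A's effective date is the deed date, Nov 5, 2014; C relates back to Feb 6, 2014 (work commenced).
Ordering by effective date: C (Feb 6, 2014), B (Sep 15, 2014), A (Nov 5, 2014), D (Mar 9, 2015), E (Jun 24, 2015).
Because A would otherwise rank above E, the subordination swaps them.

C, B, E, D, A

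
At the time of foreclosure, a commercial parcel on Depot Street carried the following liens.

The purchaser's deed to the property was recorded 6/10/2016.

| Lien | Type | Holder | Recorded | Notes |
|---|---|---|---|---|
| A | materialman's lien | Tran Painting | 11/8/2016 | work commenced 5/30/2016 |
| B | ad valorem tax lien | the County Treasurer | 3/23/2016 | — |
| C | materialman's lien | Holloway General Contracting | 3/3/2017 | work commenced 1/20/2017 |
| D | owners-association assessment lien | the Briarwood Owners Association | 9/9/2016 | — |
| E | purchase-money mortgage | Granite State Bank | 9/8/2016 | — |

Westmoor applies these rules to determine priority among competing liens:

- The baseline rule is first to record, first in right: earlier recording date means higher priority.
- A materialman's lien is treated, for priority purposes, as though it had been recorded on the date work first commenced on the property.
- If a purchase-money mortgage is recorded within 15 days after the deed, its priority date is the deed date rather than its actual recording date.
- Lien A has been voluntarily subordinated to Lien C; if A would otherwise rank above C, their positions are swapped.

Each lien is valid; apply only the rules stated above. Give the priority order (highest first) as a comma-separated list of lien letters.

B, C, E, D, A

Adjusting effective dates: A's effective date is 5/30/2016, when work began; C relates back to 1/20/2017 (work commenced); E was recorded 90 days after the deed — beyond 15 days — so no relation-back applies.
Ordering by effective date: B (3/23/2016), A (5/30/2016), E (9/8/2016), D (9/9/2016), C (1/20/2017).
A is senior to C before the subordination, so the two trade places.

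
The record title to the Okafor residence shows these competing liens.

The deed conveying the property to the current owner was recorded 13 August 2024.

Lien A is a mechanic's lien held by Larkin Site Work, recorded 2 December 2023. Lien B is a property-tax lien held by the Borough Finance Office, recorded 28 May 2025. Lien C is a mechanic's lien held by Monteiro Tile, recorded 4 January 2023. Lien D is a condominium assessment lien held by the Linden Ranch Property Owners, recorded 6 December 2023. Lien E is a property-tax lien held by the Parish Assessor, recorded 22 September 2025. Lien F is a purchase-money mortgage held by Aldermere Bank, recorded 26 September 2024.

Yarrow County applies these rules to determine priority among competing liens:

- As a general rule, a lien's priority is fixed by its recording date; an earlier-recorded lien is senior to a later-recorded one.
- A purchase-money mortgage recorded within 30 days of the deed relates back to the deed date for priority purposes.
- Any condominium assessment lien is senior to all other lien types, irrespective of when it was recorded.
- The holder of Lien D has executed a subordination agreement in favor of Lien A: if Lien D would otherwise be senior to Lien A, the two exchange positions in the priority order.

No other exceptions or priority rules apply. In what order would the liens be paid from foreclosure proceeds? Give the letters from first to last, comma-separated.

A, C, D, F, B, E

Adjusting effective dates: F was recorded 44 days after the deed — beyond 30 days — so no relation-back applies.
As a condominium assessment lien, D is senior to every other lien.
The other liens, earliest effective date first: C (4 January 2023), A (2 December 2023), F (26 September 2024), B (28 May 2025), E (22 September 2025).
Because D would otherwise rank above A, the subordination swaps them.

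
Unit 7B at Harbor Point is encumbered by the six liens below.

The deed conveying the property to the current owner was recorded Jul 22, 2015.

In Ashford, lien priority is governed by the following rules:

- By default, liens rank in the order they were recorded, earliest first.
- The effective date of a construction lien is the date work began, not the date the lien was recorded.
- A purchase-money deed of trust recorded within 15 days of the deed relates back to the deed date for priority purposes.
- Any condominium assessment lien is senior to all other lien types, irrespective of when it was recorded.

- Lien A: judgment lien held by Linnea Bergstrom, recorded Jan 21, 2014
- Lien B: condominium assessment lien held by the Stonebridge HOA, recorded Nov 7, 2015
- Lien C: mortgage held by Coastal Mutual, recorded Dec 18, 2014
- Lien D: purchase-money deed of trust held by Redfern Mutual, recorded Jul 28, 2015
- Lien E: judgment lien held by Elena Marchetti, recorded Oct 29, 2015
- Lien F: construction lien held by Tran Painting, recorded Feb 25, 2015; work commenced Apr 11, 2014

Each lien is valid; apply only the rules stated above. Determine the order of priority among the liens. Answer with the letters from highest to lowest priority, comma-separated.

B, A, F, C, D, E

First, effective dates: D relates back to the deed date Jul 22, 2015; F relates back to Apr 11, 2014 (work commenced).
B is a condominium assessment lien and takes priority over every other lien.
Among the remaining liens, by effective date: A (Jan 21, 2014), F (Apr 11, 2014), C (Dec 18, 2014), D (Jul 22, 2015), E (Oct 29, 2015).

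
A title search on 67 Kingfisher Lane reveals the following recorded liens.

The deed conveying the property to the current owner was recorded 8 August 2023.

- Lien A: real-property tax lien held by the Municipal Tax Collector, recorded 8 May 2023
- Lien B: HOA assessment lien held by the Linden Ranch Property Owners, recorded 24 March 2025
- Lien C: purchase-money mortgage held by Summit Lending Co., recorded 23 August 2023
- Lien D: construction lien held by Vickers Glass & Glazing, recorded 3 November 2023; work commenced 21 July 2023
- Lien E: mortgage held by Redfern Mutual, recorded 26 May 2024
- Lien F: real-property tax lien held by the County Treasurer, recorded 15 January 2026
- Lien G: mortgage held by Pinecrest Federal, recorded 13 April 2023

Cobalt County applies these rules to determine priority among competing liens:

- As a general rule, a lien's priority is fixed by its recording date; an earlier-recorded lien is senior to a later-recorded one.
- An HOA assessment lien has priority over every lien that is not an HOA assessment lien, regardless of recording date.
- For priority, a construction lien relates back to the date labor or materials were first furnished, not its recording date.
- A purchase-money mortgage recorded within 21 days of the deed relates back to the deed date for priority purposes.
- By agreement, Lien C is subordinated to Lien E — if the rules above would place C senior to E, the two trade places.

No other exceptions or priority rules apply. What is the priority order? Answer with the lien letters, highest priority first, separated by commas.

B, G, A, D, E, C, F

First, effective dates: C was recorded within the 21-day window, so its effective date is the deed date 8 August 2023; D is treated as recorded 21 July 2023, the work-commencement date.
B, as an HOA assessment lien, has superpriority and ranks first.
Ordering the rest by effective date: G (13 April 2023), A (8 May 2023), D (21 July 2023), C (8 August 2023), E (26 May 2024), F (15 January 2026).
C is senior to E before the subordination, so the two trade places.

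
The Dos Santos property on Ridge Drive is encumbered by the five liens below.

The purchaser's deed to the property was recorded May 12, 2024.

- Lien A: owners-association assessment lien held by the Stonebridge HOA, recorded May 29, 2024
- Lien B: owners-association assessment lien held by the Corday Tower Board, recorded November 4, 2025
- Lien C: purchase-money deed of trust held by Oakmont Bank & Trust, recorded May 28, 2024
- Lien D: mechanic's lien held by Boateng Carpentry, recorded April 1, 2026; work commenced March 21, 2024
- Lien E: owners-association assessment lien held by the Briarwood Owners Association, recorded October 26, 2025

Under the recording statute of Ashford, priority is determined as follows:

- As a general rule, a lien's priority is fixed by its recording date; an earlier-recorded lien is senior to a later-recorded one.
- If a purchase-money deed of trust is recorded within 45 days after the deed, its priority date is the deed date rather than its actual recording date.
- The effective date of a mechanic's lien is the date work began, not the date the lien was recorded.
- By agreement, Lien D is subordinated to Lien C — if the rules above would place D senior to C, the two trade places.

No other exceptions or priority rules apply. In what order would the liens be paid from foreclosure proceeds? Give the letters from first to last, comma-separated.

First, effective dates: C relates back to the deed date May 12, 2024; D is treated as recorded March 21, 2024, the work-commencement date.
Sorted by effective date: D (March 21, 2024), C (May 12, 2024), A (May 29, 2024), E (October 26, 2025), B (November 4, 2025).
D is senior to C before the subordination, so the two trade places.

C, D, A, E, B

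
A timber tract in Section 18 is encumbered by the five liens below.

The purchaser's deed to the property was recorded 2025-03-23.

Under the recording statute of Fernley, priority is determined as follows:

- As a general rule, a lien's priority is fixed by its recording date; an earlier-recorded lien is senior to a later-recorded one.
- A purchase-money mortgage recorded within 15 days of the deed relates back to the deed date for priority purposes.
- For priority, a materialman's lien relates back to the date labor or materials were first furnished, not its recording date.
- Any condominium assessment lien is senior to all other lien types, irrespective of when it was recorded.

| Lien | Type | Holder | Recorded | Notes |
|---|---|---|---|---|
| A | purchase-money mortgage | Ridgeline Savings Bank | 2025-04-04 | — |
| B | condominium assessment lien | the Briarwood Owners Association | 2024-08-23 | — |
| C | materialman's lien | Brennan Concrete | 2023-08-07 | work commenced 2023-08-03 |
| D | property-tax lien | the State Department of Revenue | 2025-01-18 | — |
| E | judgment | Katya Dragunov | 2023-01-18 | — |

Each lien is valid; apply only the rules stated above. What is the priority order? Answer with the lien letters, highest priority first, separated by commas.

Adjusting effective dates: A was recorded within the 15-day window, so its effective date is the deed date 2025-03-23; C's effective date is 2023-08-03, when work began.
As a condominium assessment lien, B is senior to every other lien.
Ordering the rest by effective date: E (2023-01-18), C (2023-08-03), D (2025-01-18), A (2025-03-23).

B, E, C, D, A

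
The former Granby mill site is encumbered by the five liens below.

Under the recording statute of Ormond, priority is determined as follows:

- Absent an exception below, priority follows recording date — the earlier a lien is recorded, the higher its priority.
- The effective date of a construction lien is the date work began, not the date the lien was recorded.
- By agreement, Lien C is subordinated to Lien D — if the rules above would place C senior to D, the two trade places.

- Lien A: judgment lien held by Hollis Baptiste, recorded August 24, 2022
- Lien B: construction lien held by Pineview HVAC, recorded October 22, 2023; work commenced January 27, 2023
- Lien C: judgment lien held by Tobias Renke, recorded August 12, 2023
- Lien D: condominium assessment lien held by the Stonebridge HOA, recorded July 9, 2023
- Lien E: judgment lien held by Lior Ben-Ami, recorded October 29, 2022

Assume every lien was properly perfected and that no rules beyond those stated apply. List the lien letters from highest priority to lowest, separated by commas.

A, E, B, D, C

Effective dates after the stated exceptions: B's effective date is January 27, 2023, when work began.
By effective date: A (August 24, 2022), E (October 29, 2022), B (January 27, 2023), D (July 9, 2023), C (August 12, 2023).
Since C is not senior to D, the subordination leaves the order unchanged.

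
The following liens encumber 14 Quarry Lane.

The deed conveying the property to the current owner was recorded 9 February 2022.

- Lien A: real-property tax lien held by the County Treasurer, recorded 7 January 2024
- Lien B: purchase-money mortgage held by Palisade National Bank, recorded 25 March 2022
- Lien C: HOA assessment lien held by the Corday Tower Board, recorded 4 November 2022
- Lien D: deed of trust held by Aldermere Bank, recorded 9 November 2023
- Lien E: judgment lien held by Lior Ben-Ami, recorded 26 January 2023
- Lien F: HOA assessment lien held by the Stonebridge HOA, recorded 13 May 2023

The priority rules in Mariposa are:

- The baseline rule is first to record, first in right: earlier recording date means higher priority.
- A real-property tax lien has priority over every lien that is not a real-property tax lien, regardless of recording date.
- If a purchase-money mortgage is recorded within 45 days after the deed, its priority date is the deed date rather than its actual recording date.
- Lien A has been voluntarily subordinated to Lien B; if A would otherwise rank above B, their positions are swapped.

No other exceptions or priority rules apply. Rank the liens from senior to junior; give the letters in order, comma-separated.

B, A, C, E, F, D

First, effective dates: B was recorded within the 45-day window, so its effective date is the deed date 9 February 2022.
A is a real-property tax lien and takes priority over every other lien.
Ordering the rest by effective date: B (9 February 2022), C (4 November 2022), E (26 January 2023), F (13 May 2023), D (9 November 2023).
Because A would otherwise rank above B, the subordination swaps them.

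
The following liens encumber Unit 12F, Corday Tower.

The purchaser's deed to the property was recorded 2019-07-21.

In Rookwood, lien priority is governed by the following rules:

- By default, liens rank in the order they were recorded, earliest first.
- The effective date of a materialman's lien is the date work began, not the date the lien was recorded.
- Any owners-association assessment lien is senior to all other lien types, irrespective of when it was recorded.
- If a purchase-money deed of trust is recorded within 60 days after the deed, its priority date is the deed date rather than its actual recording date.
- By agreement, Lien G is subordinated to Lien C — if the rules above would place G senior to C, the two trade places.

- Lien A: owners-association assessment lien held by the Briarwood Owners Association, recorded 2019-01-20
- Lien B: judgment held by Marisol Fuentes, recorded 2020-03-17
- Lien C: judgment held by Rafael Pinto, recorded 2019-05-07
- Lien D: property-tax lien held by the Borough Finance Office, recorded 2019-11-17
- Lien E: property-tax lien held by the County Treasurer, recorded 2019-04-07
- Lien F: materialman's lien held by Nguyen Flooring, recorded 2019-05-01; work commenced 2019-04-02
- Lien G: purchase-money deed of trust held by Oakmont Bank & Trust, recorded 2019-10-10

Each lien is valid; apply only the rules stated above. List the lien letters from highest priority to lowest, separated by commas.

Effective dates: F's effective date is 2019-04-02, when work began; G was recorded 81 days after the deed — beyond 60 days — so no relation-back applies.
A is an owners-association assessment lien, so it outranks all other liens regardless of date.
Remaining liens by effective date: F (2019-04-02), E (2019-04-07), C (2019-05-07), G (2019-10-10), D (2019-11-17), B (2020-03-17).
G is already junior to C, so the subordination agreement changes nothing.

A, F, E, C, G, D, B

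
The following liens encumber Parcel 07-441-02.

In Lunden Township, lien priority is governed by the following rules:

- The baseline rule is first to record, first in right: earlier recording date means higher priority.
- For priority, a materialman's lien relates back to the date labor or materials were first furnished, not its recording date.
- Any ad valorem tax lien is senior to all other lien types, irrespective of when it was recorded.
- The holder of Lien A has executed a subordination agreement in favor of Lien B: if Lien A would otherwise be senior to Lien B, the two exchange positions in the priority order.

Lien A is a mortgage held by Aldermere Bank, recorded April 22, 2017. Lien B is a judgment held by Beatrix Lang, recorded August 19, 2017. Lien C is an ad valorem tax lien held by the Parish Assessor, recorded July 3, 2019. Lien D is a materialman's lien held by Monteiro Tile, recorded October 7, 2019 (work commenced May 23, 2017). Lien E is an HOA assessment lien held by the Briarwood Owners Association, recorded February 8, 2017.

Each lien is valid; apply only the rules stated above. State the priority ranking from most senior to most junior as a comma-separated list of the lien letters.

C, E, B, D, A

Effective dates after the stated exceptions: D's effective date is May 23, 2017, when work began.
C is an ad valorem tax lien and takes priority over every other lien.
Ordering the rest by effective date: E (February 8, 2017), A (April 22, 2017), D (May 23, 2017), B (August 19, 2017).
The subordination applies — A was senior to B — so A and B swap.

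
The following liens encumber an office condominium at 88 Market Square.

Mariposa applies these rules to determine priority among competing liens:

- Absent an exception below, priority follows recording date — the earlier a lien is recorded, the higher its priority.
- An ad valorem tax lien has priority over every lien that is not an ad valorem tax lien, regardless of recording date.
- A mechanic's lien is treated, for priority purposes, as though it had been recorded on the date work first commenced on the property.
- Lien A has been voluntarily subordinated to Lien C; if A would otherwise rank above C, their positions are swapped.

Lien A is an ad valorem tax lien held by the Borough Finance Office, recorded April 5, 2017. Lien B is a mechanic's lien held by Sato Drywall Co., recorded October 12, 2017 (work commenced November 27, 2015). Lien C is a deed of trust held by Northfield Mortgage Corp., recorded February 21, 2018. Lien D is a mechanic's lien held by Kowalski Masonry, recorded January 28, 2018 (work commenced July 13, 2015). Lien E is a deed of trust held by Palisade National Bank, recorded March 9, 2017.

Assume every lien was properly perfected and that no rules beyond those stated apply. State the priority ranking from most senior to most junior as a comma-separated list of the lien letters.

C, D, B, E, A

Effective dates: B's effective date is November 27, 2015, when work began; D relates back to July 13, 2015 (work commenced).
A is an ad valorem tax lien, so it outranks all other liens regardless of date.
Remaining liens by effective date: D (July 13, 2015), B (November 27, 2015), E (March 9, 2017), C (February 21, 2018).
Because A would otherwise rank above C, the subordination swaps them.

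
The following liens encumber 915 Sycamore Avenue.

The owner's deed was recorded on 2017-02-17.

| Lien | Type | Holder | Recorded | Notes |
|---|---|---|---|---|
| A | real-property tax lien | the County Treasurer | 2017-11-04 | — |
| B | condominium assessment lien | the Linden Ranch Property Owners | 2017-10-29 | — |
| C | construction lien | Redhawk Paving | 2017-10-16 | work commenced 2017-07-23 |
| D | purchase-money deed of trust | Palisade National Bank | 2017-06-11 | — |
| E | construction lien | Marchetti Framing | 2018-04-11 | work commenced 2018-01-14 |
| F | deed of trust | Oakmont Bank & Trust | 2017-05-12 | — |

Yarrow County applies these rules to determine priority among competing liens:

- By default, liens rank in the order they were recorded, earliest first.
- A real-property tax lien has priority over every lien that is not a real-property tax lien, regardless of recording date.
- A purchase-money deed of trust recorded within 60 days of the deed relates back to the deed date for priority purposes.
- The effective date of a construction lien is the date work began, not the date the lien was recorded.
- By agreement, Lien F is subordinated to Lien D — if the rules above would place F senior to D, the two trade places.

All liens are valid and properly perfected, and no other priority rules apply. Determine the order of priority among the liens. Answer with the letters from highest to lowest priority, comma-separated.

A, D, F, C, B, E

Adjusting effective dates: C relates back to 2017-07-23 (work commenced); D was recorded 114 days after the deed, outside the 60-day window, so it keeps its recording date; E's effective date is 2018-01-14, when work began.
A is a real-property tax lien, so it outranks all other liens regardless of date.
The other liens, earliest effective date first: F (2017-05-12), D (2017-06-11), C (2017-07-23), B (2017-10-29), E (2018-01-14).
The subordination applies — F was senior to D — so F and D swap.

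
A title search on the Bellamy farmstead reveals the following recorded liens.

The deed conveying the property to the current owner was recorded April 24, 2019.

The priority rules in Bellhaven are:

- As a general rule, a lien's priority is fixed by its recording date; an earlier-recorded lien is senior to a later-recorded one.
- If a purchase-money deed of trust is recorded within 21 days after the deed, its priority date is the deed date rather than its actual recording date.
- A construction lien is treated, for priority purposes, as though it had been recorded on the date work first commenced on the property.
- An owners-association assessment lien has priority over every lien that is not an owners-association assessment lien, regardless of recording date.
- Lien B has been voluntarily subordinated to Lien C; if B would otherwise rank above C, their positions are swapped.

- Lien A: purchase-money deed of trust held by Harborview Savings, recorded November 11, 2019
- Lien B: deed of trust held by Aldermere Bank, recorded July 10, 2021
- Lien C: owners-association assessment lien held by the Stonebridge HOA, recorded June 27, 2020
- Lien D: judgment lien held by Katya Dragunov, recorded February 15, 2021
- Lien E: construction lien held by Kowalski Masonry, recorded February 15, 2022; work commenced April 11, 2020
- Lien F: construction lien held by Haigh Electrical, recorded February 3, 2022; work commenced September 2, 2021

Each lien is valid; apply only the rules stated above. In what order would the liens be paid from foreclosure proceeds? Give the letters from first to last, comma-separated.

Adjusting effective dates: A missed the 21-day window (201 days after the deed), so its recording date stands; E's effective date is April 11, 2020, when work began; F is treated as recorded September 2, 2021, the work-commencement date.
As an owners-association assessment lien, C is senior to every other lien.
Among the remaining liens, by effective date: A (November 11, 2019), E (April 11, 2020), D (February 15, 2021), B (July 10, 2021), F (September 2, 2021).
Since B is not senior to C, the subordination leaves the order unchanged.

C, A, E, D, B, F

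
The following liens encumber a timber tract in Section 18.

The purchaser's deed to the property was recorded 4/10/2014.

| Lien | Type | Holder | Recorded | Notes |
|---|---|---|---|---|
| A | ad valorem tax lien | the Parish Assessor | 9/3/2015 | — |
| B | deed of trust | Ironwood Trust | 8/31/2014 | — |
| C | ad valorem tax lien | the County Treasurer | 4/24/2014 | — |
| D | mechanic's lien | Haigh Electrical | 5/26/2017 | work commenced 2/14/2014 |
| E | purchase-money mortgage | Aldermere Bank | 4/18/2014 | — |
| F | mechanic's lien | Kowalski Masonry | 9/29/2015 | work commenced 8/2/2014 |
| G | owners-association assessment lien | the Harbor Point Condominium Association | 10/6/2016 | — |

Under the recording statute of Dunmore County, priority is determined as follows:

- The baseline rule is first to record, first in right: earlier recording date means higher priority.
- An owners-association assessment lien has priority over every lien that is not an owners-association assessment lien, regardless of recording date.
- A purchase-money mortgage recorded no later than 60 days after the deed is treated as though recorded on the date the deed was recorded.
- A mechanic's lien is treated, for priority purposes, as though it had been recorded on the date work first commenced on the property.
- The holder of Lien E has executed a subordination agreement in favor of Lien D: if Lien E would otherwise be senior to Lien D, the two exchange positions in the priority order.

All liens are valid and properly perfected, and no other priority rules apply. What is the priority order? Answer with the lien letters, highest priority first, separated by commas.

G, D, E, C, F, B, A

Adjusting effective dates: D is treated as recorded 2/14/2014, the work-commencement date; E relates back to the deed date 4/10/2014; F's effective date is 8/2/2014, when work began.
G is an owners-association assessment lien and takes priority over every other lien.
Remaining liens by effective date: D (2/14/2014), E (4/10/2014), C (4/24/2014), F (8/2/2014), B (8/31/2014), A (9/3/2015).
Since E is not senior to D, the subordination leaves the order unchanged.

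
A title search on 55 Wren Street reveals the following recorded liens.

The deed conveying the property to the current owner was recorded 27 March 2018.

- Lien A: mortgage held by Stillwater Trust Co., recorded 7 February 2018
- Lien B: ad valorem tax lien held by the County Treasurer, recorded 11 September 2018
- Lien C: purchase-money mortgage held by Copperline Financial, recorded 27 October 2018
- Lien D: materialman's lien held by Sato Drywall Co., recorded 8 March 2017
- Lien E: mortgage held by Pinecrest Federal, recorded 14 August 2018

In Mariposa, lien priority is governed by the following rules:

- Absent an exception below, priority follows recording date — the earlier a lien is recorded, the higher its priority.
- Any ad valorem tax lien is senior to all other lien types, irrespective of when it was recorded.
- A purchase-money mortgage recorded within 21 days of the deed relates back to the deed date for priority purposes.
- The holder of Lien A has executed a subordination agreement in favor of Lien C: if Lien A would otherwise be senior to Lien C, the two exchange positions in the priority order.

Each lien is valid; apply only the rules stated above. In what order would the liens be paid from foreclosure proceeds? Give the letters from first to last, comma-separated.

B, D, C, E, A

First, effective dates: C was recorded 214 days after the deed — beyond 21 days — so no relation-back applies.
B is an ad valorem tax lien, so it outranks all other liens regardless of date.
The other liens, earliest effective date first: D (8 March 2017), A (7 February 2018), E (14 August 2018), C (27 October 2018).
A is senior to C before the subordination, so the two trade places.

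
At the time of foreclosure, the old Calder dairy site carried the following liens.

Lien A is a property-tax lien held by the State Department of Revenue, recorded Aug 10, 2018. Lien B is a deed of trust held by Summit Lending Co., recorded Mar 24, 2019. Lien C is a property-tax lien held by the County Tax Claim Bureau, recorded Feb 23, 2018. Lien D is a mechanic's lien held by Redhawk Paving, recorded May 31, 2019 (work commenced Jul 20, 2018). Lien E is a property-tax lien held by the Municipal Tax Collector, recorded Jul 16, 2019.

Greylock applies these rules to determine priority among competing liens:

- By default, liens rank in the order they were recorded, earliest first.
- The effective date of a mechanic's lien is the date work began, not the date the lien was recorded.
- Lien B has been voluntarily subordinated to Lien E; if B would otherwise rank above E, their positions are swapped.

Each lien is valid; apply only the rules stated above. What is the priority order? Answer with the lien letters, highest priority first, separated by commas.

Effective dates: D relates back to Jul 20, 2018 (work commenced).
By effective date, earliest first: C (Feb 23, 2018), D (Jul 20, 2018), A (Aug 10, 2018), B (Mar 24, 2019), E (Jul 16, 2019).
The subordination applies — B was senior to E — so B and E swap.

C, D, A, E, B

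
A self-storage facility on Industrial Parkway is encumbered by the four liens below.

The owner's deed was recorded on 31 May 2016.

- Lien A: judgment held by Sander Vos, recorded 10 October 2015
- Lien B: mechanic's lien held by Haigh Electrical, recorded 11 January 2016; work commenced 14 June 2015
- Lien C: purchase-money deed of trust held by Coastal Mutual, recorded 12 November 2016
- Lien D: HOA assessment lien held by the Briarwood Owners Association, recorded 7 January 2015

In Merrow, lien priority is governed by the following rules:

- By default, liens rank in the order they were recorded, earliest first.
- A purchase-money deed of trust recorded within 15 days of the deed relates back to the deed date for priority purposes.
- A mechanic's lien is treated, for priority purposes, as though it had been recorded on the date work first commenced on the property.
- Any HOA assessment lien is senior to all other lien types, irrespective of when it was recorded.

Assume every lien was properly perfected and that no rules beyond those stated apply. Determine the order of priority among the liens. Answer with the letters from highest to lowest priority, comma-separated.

First, effective dates: B is treated as recorded 14 June 2015, the work-commencement date; C missed the 15-day window (165 days after the deed), so its recording date stands.
D is an HOA assessment lien and takes priority over every other lien.
Among the remaining liens, by effective date: B (14 June 2015), A (10 October 2015), C (12 November 2016).

D, B, A, C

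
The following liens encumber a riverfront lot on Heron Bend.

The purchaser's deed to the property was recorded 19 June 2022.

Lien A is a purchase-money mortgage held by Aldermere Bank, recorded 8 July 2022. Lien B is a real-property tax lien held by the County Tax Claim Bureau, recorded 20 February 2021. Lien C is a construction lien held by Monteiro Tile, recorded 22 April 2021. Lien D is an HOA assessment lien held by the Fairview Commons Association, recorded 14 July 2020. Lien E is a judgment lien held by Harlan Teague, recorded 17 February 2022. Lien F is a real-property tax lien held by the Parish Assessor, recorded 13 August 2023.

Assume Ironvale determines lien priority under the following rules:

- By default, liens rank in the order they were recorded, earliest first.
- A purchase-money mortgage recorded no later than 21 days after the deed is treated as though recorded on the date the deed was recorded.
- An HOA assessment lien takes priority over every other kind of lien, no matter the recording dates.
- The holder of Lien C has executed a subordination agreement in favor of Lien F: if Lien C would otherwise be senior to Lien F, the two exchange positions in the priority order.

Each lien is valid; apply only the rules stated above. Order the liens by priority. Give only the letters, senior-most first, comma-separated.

D, B, F, E, A, C

Adjusting effective dates: A was recorded within the 21-day window, so its effective date is the deed date 19 June 2022.
D, as an HOA assessment lien, has superpriority and ranks first.
Remaining liens by effective date: B (20 February 2021), C (22 April 2021), E (17 February 2022), A (19 June 2022), F (13 August 2023).
The subordination applies — C was senior to F — so C and F swap.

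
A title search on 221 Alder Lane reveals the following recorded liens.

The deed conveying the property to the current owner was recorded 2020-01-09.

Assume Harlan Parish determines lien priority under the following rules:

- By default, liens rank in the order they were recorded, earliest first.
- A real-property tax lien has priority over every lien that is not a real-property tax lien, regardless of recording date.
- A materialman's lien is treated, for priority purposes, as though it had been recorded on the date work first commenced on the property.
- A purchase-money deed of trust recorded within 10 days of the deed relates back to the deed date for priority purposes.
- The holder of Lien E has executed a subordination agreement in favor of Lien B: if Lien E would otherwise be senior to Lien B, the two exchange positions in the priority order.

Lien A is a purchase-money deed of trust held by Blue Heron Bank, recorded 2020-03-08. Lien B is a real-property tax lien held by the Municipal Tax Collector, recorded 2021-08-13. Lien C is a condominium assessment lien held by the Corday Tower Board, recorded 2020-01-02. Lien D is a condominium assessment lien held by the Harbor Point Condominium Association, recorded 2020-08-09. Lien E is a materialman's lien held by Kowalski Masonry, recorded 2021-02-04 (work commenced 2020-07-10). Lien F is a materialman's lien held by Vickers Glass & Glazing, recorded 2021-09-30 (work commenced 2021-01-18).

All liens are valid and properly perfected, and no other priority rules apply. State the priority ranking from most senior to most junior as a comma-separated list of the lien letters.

B, C, A, E, D, F

Adjusting effective dates: A missed the 10-day window (59 days after the deed), so its recording date stands; E relates back to 2020-07-10 (work commenced); F is treated as recorded 2021-01-18, the work-commencement date.
B is a real-property tax lien, so it outranks all other liens regardless of date.
Remaining liens by effective date: C (2020-01-02), A (2020-03-08), E (2020-07-10), D (2020-08-09), F (2021-01-18).
Since E is not senior to B, the subordination leaves the order unchanged.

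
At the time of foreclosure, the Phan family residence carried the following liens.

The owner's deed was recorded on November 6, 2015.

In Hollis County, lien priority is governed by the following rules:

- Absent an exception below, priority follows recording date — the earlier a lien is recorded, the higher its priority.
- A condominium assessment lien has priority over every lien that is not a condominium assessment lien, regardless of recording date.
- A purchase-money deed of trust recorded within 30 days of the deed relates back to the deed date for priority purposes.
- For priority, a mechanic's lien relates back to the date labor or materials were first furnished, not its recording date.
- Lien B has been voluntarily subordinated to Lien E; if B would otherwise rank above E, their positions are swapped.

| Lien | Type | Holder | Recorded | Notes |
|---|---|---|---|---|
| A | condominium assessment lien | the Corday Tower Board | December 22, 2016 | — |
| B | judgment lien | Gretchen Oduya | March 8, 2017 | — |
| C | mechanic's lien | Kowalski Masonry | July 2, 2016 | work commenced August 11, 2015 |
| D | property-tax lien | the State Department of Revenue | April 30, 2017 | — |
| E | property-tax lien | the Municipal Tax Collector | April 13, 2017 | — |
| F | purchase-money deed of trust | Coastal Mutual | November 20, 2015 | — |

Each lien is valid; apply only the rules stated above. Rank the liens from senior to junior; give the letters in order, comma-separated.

Effective dates: C's effective date is August 11, 2015, when work began; F was recorded within the 30-day window, so its effective date is the deed date November 6, 2015.
A, as a condominium assessment lien, has superpriority and ranks first.
Among the remaining liens, by effective date: C (August 11, 2015), F (November 6, 2015), B (March 8, 2017), E (April 13, 2017), D (April 30, 2017).
B is senior to E before the subordination, so the two trade places.

A, C, F, E, B, D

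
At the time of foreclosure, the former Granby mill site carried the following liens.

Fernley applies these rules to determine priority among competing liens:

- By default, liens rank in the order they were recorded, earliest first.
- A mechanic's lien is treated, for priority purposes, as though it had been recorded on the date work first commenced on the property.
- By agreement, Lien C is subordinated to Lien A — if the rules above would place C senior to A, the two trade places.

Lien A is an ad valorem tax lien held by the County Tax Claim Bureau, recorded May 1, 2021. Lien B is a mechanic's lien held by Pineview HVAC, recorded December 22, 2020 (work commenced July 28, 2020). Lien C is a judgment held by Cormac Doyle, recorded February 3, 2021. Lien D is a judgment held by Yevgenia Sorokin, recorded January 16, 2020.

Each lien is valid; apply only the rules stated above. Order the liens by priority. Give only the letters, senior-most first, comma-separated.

Adjusting effective dates: B relates back to July 28, 2020 (work commenced).
By effective date: D (January 16, 2020), B (July 28, 2020), C (February 3, 2021), A (May 1, 2021).
Because C would otherwise rank above A, the subordination swaps them.

D, B, A, C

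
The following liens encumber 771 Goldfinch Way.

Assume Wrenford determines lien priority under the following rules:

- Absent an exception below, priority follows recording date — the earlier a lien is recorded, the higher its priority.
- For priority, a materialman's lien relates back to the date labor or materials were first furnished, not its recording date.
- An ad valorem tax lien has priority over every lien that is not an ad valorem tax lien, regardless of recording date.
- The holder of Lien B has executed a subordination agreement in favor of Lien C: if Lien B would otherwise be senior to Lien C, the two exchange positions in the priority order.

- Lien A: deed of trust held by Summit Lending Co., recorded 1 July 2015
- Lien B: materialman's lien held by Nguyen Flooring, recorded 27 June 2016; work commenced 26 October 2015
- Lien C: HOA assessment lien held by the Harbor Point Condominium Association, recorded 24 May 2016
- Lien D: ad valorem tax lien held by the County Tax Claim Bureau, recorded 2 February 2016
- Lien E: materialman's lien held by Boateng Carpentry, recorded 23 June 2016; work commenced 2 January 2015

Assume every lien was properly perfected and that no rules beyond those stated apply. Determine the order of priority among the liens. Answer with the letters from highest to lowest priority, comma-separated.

D, E, A, C, B

First, effective dates: B is treated as recorded 26 October 2015, the work-commencement date; E relates back to 2 January 2015 (work commenced).
D is an ad valorem tax lien, so it outranks all other liens regardless of date.
The other liens, earliest effective date first: E (2 January 2015), A (1 July 2015), B (26 October 2015), C (24 May 2016).
Because B would otherwise rank above C, the subordination swaps them.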